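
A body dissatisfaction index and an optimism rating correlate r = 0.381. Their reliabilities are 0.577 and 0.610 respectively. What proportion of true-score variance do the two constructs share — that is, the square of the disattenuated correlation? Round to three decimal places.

0.412

Disattenuated r = 0.381 / √(0.577 × 0.610) = 0.381 / 0.5933 = 0.6422.
Shared true-score variance = 0.6422² = 0.4124 ≈ 0.412.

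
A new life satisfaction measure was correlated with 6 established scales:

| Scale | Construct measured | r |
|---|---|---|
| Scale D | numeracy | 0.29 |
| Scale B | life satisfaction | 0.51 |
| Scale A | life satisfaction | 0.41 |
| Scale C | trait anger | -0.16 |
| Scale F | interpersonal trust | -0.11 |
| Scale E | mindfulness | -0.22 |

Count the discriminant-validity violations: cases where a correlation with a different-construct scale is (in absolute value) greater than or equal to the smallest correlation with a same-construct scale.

0

Convergent (same construct = life satisfaction): Scale B, Scale A.
Smallest convergent = 0.41. Discriminant |r|: 0.29, 0.16, 0.11, 0.22; count ≥ 0.41 → 0.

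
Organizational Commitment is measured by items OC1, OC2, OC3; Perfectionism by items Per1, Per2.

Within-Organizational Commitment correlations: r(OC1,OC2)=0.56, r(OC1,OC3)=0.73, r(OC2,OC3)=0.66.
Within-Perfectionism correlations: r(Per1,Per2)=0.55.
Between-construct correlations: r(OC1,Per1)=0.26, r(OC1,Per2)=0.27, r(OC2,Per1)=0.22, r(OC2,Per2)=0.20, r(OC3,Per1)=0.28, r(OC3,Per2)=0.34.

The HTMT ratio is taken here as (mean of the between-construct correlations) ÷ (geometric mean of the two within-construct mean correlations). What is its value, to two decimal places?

0.44

Mean between = 1.57/6 = 0.2617.
Mean within-OC = 1.95/3 = 0.6500; mean within-Per = 0.55/1 = 0.5500.
Geometric mean = √(0.6500 × 0.5500) = 0.5979.
HTMT = 0.2617 / 0.5979 = 0.44.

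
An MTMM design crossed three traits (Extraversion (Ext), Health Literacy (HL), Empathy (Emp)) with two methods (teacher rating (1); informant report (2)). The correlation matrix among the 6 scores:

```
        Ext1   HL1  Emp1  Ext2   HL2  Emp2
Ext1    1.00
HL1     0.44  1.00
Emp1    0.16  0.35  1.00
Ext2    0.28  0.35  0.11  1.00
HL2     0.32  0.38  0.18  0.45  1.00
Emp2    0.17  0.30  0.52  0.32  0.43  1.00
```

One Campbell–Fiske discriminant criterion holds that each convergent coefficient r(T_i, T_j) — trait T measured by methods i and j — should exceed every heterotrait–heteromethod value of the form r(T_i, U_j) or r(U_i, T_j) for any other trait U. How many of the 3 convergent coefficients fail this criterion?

Each convergent coefficient versus the relevant comparison correlations:
Ext (methods 1·2): 0.28 vs {0.32, 0.35, 0.17, 0.11} → fail.
HL (methods 1·2): 0.38 vs {0.35, 0.32, 0.30, 0.18} → pass.
Emp (methods 1·2): 0.52 vs {0.11, 0.17, 0.18, 0.30} → pass.
1 of 3 fail.

1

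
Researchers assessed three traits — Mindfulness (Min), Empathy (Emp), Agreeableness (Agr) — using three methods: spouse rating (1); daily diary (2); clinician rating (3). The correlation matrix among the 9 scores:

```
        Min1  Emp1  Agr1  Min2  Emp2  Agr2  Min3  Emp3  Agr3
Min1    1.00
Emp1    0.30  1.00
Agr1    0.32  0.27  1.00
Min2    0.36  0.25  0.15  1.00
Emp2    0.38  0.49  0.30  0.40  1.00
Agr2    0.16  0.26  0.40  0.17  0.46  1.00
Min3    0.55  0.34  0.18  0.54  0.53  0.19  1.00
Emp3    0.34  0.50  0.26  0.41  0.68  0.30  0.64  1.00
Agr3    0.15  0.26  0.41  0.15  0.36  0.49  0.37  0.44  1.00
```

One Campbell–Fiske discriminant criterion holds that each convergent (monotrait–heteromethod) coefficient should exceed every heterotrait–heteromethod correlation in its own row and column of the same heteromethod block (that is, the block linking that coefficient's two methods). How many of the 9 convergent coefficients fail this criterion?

1

Checking each validity diagonal entry against its comparison values:
Min (methods 1·2): 0.36 vs {0.38, 0.25, 0.16, 0.15} → fail.
Min (methods 1·3): 0.55 vs {0.34, 0.34, 0.15, 0.18} → pass.
Min (methods 2·3): 0.54 vs {0.41, 0.53, 0.15, 0.19} → pass.
Emp (methods 1·2): 0.49 vs {0.25, 0.38, 0.26, 0.30} → pass.
Emp (methods 1·3): 0.50 vs {0.34, 0.34, 0.26, 0.26} → pass.
Emp (methods 2·3): 0.68 vs {0.53, 0.41, 0.36, 0.30} → pass.
Agr (methods 1·2): 0.40 vs {0.15, 0.16, 0.30, 0.26} → pass.
Agr (methods 1·3): 0.41 vs {0.18, 0.15, 0.26, 0.26} → pass.
Agr (methods 2·3): 0.49 vs {0.19, 0.15, 0.30, 0.36} → pass.
1 of 9 fail.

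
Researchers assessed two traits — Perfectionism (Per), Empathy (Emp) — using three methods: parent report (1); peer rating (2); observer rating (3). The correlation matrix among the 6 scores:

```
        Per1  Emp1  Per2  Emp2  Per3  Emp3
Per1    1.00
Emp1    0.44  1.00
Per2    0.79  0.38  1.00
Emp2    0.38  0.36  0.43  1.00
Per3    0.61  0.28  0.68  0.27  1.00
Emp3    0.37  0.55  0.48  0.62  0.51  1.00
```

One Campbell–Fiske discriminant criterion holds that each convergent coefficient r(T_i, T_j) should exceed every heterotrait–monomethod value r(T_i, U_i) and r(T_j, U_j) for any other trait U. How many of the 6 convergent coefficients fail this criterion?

Each convergent coefficient versus the relevant comparison correlations:
Per (methods 1·2): 0.79 vs {0.44, 0.43} → pass.
Per (methods 1·3): 0.61 vs {0.44, 0.51} → pass.
Per (methods 2·3): 0.68 vs {0.43, 0.51} → pass.
Emp (methods 1·2): 0.36 vs {0.44, 0.43} → fail.
Emp (methods 1·3): 0.55 vs {0.44, 0.51} → pass.
Emp (methods 2·3): 0.62 vs {0.43, 0.51} → pass.
1 of 6 fail.

1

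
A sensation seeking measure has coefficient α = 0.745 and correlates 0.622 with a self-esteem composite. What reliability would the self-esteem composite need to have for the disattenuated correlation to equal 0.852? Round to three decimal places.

0.715

r_true = r_obs / √(r_xx · r_yy) ⇒ 0.852 = 0.622 / √(0.745 · r_yy).
√(0.745 · r_yy) = 0.622 / 0.852 = 0.7300; 0.745 · r_yy = 0.5329; r_yy = 0.5329 / 0.745 ≈ 0.715.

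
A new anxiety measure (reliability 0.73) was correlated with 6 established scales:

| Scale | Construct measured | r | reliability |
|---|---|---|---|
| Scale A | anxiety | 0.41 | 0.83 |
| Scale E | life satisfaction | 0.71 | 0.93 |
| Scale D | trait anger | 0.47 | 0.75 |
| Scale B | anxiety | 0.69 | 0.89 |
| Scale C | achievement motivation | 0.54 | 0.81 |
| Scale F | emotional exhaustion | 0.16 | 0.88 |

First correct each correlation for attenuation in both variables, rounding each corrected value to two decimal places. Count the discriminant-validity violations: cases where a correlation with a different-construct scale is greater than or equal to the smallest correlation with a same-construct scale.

Disattenuated r (r / √(r_scale · r_new)):
  Scale A (conv): 0.41 / √(0.83·0.73) = 0.53
  Scale E (disc): 0.71 / √(0.93·0.73) = 0.86
  Scale D (disc): 0.47 / √(0.75·0.73) = 0.64
  Scale B (conv): 0.69 / √(0.89·0.73) = 0.86
  Scale C (disc): 0.54 / √(0.81·0.73) = 0.70
  Scale F (disc): 0.16 / √(0.88·0.73) = 0.20
Smallest convergent = 0.53. Discriminant values: 0.86, 0.64, 0.70, 0.20; count ≥ 0.53 → 3.

3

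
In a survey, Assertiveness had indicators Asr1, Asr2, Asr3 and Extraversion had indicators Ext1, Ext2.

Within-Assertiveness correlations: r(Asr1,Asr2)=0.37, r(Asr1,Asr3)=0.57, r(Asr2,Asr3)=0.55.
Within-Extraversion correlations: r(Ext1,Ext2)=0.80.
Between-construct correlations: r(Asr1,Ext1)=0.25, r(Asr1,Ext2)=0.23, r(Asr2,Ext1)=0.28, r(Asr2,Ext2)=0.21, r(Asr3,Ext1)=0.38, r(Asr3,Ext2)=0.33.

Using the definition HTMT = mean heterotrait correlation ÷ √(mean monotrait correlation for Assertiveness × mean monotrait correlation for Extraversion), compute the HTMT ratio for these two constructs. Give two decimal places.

Between-construct mean = 1.68/6 = 0.2800.
Mean within-Asr = 1.49/3 = 0.4967; mean within-Ext = 0.80/1 = 0.8000.
Geometric mean = √(0.4967 × 0.8000) = 0.6304.
HTMT = 0.2800 / 0.6304 = 0.44.

0.44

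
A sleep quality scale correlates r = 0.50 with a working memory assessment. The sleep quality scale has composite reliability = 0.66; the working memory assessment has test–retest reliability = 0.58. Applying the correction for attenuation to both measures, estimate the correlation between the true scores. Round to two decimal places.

0.81

r_true = r_obs / √(r_xx · r_yy) = 0.50 / √(0.66 × 0.58) = 0.50 / √0.3828 = 0.50 / 0.6187 ≈ 0.81.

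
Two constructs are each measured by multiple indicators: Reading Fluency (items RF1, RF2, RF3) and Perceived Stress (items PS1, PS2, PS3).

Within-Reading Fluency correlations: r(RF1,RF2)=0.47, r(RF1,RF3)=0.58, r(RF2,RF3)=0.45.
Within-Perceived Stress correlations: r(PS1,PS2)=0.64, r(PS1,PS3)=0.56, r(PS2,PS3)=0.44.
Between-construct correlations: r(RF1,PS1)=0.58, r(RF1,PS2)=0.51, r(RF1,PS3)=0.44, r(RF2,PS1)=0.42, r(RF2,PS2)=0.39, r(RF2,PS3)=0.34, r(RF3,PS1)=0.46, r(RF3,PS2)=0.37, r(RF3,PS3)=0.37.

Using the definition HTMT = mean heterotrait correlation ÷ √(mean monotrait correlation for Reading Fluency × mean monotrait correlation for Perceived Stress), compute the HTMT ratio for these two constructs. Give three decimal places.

Mean heterotrait r = 3.88/9 = 0.4311.
Mean within-RF = 1.50/3 = 0.5000; mean within-PS = 1.64/3 = 0.5467.
Geometric mean = √(0.5000 × 0.5467) = 0.5228.
HTMT = 0.4311 / 0.5228 = 0.825.

0.825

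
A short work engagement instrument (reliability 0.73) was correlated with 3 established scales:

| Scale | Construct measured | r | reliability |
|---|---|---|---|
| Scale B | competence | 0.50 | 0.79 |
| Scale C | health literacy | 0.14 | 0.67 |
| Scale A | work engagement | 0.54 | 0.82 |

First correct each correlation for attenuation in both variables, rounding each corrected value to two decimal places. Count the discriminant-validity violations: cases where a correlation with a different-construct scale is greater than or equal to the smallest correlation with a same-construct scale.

Disattenuated r (r / √(r_scale · r_new)):
  Scale B (disc): 0.50 / √(0.79·0.73) = 0.66
  Scale C (disc): 0.14 / √(0.67·0.73) = 0.20
  Scale A (conv): 0.54 / √(0.82·0.73) = 0.70
Smallest convergent = 0.70. Discriminant values: 0.66, 0.20; count ≥ 0.70 → 0.

0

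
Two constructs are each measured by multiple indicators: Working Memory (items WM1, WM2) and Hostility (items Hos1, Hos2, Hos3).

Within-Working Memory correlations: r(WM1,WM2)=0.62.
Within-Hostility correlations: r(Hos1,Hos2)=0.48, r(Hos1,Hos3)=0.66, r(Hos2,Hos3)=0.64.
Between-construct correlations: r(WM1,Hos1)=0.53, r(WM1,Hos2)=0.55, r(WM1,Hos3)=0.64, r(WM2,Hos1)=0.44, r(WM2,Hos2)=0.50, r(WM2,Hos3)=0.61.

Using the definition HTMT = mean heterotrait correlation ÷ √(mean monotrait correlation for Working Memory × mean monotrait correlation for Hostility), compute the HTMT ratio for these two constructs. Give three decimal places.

Between-construct mean = 3.27/6 = 0.5450.
Mean within-WM = 0.62/1 = 0.6200; mean within-Hos = 1.78/3 = 0.5933.
Geometric mean = √(0.6200 × 0.5933) = 0.6065.
HTMT = 0.5450 / 0.6065 = 0.899.

0.899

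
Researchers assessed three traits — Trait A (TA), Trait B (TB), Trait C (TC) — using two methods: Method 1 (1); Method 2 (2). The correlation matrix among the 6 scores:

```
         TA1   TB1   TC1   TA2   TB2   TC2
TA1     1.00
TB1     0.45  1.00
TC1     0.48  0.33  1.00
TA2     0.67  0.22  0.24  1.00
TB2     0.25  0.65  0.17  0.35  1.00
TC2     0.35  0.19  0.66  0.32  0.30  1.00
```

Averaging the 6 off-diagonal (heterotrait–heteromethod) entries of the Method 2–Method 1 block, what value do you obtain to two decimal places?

0.24

HTHM values (method 2 × method 1): 0.22, 0.24, 0.25, 0.17, 0.35, 0.19; mean = 1.42/6 = 0.24.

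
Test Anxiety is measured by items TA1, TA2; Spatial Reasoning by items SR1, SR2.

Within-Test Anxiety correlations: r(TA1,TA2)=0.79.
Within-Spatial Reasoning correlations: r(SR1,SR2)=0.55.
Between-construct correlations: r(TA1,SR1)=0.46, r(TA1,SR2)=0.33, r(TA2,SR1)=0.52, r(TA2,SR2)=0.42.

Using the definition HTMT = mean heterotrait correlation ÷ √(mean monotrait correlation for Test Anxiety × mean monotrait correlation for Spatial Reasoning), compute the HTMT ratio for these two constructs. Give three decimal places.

0.656

Between-construct mean = 1.73/4 = 0.4325.
Mean within-TA = 0.79/1 = 0.7900; mean within-SR = 0.55/1 = 0.5500.
Geometric mean = √(0.7900 × 0.5500) = 0.6592.
HTMT = 0.4325 / 0.6592 = 0.656.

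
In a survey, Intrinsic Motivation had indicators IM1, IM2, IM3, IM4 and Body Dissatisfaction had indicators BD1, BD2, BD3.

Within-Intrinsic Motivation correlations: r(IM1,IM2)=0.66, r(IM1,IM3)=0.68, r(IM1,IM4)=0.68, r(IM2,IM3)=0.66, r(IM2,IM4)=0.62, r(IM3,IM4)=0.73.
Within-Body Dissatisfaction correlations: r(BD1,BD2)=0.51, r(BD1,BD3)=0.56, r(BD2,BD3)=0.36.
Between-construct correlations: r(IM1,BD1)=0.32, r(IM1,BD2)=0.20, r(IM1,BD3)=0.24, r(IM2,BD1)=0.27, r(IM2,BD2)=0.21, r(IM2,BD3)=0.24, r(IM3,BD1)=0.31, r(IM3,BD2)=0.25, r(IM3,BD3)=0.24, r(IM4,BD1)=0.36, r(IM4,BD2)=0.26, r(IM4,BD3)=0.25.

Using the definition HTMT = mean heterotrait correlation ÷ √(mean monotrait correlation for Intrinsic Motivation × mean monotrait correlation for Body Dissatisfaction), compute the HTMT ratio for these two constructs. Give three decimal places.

0.464

Mean heterotrait r = 3.15/12 = 0.2625.
Mean within-IM = 4.03/6 = 0.6717; mean within-BD = 1.43/3 = 0.4767.
Geometric mean = √(0.6717 × 0.4767) = 0.5659.
HTMT = 0.2625 / 0.5659 = 0.464.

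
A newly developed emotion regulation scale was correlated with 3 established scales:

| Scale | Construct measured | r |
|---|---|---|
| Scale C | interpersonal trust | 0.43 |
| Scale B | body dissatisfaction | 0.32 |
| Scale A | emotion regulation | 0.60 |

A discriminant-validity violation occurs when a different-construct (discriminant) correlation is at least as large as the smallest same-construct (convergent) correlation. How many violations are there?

0

Convergent (same construct = emotion regulation): Scale A.
Smallest convergent = 0.60. Discriminant values: 0.43, 0.32; count ≥ 0.60 → 0.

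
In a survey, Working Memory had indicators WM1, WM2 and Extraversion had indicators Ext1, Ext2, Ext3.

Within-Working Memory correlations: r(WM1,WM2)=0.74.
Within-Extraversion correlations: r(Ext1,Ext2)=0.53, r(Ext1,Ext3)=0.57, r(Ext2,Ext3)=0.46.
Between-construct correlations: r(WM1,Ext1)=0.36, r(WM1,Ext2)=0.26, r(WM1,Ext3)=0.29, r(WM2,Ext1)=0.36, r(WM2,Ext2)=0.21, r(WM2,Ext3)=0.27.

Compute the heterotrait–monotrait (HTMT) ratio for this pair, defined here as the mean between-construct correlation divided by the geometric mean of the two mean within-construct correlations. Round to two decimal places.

Between-construct mean = 1.75/6 = 0.2917.
Mean within-WM = 0.74/1 = 0.7400; mean within-Ext = 1.56/3 = 0.5200.
Geometric mean = √(0.7400 × 0.5200) = 0.6203.
HTMT = 0.2917 / 0.6203 = 0.47.

0.47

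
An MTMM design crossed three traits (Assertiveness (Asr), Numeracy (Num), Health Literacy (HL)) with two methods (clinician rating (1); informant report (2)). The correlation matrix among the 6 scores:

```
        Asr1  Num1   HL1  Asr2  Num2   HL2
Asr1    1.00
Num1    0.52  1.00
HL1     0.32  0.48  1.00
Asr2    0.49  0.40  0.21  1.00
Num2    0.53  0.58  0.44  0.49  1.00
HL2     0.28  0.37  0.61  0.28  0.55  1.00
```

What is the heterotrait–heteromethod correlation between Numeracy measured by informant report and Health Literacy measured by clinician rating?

0.44

Different traits and methods: r(Num2, HL1) = 0.44.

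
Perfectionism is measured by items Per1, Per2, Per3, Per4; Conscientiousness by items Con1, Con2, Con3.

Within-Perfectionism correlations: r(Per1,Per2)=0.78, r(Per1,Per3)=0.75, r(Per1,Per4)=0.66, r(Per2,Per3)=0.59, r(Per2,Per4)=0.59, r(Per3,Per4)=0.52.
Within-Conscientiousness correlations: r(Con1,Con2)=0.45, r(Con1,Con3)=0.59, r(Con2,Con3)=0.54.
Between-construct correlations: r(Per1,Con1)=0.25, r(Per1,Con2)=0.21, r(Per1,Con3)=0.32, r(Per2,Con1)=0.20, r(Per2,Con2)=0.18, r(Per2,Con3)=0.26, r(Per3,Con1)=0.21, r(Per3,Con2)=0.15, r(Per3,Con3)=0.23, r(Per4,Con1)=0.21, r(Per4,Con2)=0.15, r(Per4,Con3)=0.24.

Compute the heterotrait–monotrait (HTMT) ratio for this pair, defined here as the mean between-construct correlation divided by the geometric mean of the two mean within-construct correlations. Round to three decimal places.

0.372

Between-construct mean = 2.61/12 = 0.2175.
Mean within-Per = 3.89/6 = 0.6483; mean within-Con = 1.58/3 = 0.5267.
Geometric mean = √(0.6483 × 0.5267) = 0.5843.
HTMT = 0.2175 / 0.5843 = 0.372.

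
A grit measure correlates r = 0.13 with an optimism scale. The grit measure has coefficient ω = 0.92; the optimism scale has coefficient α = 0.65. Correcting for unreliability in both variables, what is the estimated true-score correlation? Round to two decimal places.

r_true = r_obs / √(r_xx · r_yy) = 0.13 / √(0.92 × 0.65) = 0.13 / √0.5980 = 0.13 / 0.7733 ≈ 0.17.

0.17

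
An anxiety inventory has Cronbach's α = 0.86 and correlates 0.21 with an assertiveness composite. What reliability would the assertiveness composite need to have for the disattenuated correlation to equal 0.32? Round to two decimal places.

r_true = r_obs / √(r_xx · r_yy) ⇒ 0.32 = 0.21 / √(0.86 · r_yy).
√(0.86 · r_yy) = 0.21 / 0.32 = 0.6563; 0.86 · r_yy = 0.4307; r_yy = 0.4307 / 0.86 ≈ 0.50.

0.50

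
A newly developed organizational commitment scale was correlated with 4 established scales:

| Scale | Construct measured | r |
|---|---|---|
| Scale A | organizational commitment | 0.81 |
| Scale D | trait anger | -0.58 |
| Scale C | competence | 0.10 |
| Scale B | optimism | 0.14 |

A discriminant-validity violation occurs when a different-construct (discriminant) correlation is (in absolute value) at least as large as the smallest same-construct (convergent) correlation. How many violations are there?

Convergent (same construct = organizational commitment): Scale A.
Smallest convergent = 0.81. Discriminant |r|: 0.58, 0.10, 0.14; count ≥ 0.81 → 0.

0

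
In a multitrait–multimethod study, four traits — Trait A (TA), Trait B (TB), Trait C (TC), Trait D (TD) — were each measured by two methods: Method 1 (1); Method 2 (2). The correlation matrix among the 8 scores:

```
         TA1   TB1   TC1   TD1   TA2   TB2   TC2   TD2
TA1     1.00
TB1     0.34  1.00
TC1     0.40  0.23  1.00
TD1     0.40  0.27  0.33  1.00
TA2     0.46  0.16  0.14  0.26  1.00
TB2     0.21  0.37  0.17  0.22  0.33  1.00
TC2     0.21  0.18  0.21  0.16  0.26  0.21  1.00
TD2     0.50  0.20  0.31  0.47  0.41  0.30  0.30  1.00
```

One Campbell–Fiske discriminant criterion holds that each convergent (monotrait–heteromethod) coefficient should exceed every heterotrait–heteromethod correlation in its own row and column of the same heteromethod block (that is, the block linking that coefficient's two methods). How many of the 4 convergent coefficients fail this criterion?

3

Checking each validity diagonal entry against its comparison values:
TA (methods 1·2): 0.46 vs {0.21, 0.16, 0.21, 0.14, 0.50, 0.26} → fail.
TB (methods 1·2): 0.37 vs {0.16, 0.21, 0.18, 0.17, 0.20, 0.22} → pass.
TC (methods 1·2): 0.21 vs {0.14, 0.21, 0.17, 0.18, 0.31, 0.16} → fail.
TD (methods 1·2): 0.47 vs {0.26, 0.50, 0.22, 0.20, 0.16, 0.31} → fail.
3 of 4 fail.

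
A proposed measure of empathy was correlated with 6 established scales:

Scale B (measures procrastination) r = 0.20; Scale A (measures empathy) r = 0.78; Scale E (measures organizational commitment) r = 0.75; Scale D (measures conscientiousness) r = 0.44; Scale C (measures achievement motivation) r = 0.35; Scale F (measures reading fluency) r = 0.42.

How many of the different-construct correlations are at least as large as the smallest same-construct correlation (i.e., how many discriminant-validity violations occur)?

Convergent (same construct = empathy): Scale A.
Smallest convergent = 0.78. Discriminant values: 0.20, 0.75, 0.44, 0.35, 0.42; count ≥ 0.78 → 0.

0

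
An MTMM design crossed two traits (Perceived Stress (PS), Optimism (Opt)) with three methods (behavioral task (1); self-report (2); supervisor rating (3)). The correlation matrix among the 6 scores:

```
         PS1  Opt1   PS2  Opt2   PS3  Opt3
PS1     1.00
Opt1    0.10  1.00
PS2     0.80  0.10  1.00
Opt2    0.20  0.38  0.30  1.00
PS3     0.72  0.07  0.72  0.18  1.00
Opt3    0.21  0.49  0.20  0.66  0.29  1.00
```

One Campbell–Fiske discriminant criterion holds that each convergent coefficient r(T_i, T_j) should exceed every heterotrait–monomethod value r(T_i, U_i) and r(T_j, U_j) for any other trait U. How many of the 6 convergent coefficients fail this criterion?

Each convergent coefficient versus the relevant comparison correlations:
PS (methods 1·2): 0.80 vs {0.10, 0.30} → pass.
PS (methods 1·3): 0.72 vs {0.10, 0.29} → pass.
PS (methods 2·3): 0.72 vs {0.30, 0.29} → pass.
Opt (methods 1·2): 0.38 vs {0.10, 0.30} → pass.
Opt (methods 1·3): 0.49 vs {0.10, 0.29} → pass.
Opt (methods 2·3): 0.66 vs {0.30, 0.29} → pass.
0 of 6 fail.

0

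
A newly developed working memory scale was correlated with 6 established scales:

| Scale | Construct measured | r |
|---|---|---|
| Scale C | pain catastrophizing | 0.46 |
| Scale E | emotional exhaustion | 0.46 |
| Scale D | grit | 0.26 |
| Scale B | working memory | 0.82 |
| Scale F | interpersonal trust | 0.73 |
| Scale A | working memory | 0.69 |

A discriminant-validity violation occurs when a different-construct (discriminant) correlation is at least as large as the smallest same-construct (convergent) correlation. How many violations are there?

1

Convergent (same construct = working memory): Scale B, Scale A.
Smallest convergent = 0.69. Discriminant values: 0.46, 0.46, 0.26, 0.73; count ≥ 0.69 → 1.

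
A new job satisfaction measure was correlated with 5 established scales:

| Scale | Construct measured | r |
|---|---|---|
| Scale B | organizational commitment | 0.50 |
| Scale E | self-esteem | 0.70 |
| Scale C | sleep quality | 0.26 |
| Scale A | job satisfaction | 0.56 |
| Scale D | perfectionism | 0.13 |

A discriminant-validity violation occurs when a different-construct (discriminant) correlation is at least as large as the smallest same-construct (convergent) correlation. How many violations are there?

Convergent (same construct = job satisfaction): Scale A.
Smallest convergent = 0.56. Discriminant values: 0.50, 0.70, 0.26, 0.13; count ≥ 0.56 → 1.

1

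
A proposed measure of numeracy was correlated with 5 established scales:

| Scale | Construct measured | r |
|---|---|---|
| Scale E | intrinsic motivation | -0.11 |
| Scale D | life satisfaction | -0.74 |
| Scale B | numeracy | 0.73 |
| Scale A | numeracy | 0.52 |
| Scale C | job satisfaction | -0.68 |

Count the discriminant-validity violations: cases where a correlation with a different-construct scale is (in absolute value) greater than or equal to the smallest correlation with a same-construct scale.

Convergent (same construct = numeracy): Scale B, Scale A.
Smallest convergent = 0.52. Discriminant |r|: 0.11, 0.74, 0.68; count ≥ 0.52 → 2.

2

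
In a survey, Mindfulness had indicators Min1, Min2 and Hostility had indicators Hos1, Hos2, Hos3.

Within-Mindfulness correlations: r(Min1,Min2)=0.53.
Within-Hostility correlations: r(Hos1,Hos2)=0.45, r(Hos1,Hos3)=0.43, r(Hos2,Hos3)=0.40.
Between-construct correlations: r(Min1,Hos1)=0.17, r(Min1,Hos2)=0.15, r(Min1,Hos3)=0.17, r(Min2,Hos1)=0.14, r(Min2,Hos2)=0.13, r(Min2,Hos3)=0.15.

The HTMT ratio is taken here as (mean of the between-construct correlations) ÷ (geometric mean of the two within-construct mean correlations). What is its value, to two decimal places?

0.32

Between-construct mean = 0.91/6 = 0.1517.
Mean within-Min = 0.53/1 = 0.5300; mean within-Hos = 1.28/3 = 0.4267.
Geometric mean = √(0.5300 × 0.4267) = 0.4756.
HTMT = 0.1517 / 0.4756 = 0.32.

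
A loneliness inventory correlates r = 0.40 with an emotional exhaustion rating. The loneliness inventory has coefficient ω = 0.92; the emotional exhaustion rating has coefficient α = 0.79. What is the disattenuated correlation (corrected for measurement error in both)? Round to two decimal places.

0.47

r_true = r_obs / √(r_xx · r_yy) = 0.40 / √(0.92 × 0.79) = 0.40 / √0.7268 = 0.40 / 0.8525 ≈ 0.47.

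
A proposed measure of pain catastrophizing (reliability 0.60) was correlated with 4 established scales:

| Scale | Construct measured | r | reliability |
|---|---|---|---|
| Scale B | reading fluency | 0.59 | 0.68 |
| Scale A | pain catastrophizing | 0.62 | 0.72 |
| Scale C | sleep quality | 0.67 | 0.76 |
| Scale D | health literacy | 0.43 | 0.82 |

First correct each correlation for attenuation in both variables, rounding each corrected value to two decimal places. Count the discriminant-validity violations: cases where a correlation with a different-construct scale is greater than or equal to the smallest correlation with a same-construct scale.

Disattenuated r (r / √(r_scale · r_new)):
  Scale B (disc): 0.59 / √(0.68·0.60) = 0.92
  Scale A (conv): 0.62 / √(0.72·0.60) = 0.94
  Scale C (disc): 0.67 / √(0.76·0.60) = 0.99
  Scale D (disc): 0.43 / √(0.82·0.60) = 0.61
Smallest convergent = 0.94. Discriminant values: 0.92, 0.99, 0.61; count ≥ 0.94 → 1.

1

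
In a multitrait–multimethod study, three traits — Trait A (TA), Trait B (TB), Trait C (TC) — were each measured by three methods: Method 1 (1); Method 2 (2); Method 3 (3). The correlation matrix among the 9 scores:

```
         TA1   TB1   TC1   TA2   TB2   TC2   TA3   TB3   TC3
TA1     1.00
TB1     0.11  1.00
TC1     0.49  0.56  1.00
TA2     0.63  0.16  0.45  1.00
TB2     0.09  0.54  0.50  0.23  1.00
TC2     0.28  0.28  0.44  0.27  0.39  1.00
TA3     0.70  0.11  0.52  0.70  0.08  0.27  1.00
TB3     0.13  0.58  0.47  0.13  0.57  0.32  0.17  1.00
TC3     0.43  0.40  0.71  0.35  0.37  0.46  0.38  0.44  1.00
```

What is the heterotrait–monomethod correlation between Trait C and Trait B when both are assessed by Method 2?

Different traits, same method: r(TC2, TB2) = 0.39.

0.39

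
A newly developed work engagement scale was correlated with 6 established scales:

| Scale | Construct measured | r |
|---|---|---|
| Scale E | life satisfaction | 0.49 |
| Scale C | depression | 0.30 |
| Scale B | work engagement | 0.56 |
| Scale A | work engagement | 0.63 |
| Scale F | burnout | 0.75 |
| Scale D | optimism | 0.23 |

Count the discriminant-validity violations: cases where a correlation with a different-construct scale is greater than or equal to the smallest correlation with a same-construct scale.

1

Convergent (same construct = work engagement): Scale B, Scale A.
Smallest convergent = 0.56. Discriminant values: 0.49, 0.30, 0.75, 0.23; count ≥ 0.56 → 1.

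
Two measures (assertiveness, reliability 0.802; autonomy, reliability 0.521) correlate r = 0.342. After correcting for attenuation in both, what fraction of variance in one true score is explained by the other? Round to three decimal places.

Disattenuated r = 0.342 / √(0.802 × 0.521) = 0.342 / 0.6464 = 0.5291.
Shared true-score variance = 0.5291² = 0.2799 ≈ 0.280.

0.280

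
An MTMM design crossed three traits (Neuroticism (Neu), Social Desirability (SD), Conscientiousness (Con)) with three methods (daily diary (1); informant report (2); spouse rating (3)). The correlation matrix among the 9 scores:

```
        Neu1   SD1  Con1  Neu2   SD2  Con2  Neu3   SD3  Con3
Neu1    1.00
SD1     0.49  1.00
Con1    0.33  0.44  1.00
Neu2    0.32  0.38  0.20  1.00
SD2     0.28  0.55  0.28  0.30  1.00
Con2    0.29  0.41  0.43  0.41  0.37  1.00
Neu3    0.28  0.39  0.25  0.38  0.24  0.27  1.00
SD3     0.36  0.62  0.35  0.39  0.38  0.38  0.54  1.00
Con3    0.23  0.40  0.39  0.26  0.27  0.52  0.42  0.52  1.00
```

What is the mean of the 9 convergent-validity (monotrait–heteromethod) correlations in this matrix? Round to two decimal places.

Convergent values: 0.32, 0.28, 0.38, 0.55, 0.62, 0.38, 0.43, 0.39, 0.52; mean = 3.87/9 = 0.43.

0.43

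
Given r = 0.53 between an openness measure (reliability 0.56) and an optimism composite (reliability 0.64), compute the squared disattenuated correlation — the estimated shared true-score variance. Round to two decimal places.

Disattenuated r = 0.53 / √(0.56 × 0.64) = 0.53 / 0.5987 = 0.8853.
Shared true-score variance = 0.8853² = 0.7838 ≈ 0.78.

0.78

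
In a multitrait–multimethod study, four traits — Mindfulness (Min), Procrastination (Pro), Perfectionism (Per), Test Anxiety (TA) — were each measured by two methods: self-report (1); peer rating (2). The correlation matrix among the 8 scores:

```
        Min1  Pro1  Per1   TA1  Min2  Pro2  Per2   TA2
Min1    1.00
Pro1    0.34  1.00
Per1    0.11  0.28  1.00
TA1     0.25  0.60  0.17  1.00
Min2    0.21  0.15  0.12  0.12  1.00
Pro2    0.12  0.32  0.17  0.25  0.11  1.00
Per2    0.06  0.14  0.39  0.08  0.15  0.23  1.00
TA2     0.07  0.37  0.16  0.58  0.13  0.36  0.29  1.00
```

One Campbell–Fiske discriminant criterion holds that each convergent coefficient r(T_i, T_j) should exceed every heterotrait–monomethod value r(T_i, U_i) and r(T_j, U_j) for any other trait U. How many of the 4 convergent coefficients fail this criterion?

Checking each validity diagonal entry against its comparison values:
Min (methods 1·2): 0.21 vs {0.34, 0.11, 0.11, 0.15, 0.25, 0.13} → fail.
Pro (methods 1·2): 0.32 vs {0.34, 0.11, 0.28, 0.23, 0.60, 0.36} → fail.
Per (methods 1·2): 0.39 vs {0.11, 0.15, 0.28, 0.23, 0.17, 0.29} → pass.
TA (methods 1·2): 0.58 vs {0.25, 0.13, 0.60, 0.36, 0.17, 0.29} → fail.
3 of 4 fail.

3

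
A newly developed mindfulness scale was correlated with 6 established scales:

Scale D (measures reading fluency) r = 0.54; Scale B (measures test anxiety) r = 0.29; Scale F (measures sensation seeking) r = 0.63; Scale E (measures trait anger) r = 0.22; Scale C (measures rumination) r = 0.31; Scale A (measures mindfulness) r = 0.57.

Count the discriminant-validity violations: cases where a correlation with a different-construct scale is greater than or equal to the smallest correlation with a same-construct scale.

Convergent (same construct = mindfulness): Scale A.
Smallest convergent = 0.57. Discriminant values: 0.54, 0.29, 0.63, 0.22, 0.31; count ≥ 0.57 → 1.

1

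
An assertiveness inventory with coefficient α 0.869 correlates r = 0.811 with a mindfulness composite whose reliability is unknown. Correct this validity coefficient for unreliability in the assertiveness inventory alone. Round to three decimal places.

Single correction: r_c = r_obs / √r_xx = 0.811 / √0.869 = 0.811 / 0.9322 ≈ 0.870.

0.870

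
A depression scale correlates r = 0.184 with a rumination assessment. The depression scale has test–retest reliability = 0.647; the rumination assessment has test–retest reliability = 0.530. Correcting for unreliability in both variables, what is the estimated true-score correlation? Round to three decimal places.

0.314

r_true = r_obs / √(r_xx · r_yy) = 0.184 / √(0.647 × 0.530) = 0.184 / √0.342910 = 0.184 / 0.5856 ≈ 0.314.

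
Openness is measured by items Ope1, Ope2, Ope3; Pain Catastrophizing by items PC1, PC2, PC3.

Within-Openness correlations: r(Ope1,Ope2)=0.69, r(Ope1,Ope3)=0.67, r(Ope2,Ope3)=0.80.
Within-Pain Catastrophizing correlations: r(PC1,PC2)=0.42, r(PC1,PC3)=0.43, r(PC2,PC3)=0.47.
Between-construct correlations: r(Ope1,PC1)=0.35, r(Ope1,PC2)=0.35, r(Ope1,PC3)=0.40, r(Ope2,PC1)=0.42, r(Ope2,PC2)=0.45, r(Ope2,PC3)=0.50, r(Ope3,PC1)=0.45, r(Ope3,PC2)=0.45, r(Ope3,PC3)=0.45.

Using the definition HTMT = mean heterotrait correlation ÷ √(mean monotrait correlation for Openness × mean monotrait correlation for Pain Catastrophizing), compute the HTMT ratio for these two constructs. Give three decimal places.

Mean between = 3.82/9 = 0.4244.
Mean within-Ope = 2.16/3 = 0.7200; mean within-PC = 1.32/3 = 0.4400.
Geometric mean = √(0.7200 × 0.4400) = 0.5628.
HTMT = 0.4244 / 0.5628 = 0.754.

0.754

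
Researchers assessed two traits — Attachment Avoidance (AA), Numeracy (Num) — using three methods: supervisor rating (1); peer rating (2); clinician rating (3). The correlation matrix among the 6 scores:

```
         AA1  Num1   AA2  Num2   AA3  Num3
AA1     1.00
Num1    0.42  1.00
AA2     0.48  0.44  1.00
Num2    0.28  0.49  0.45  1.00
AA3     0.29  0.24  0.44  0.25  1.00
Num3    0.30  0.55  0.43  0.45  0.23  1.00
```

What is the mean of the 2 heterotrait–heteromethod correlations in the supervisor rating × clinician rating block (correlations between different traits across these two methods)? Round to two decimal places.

HTHM values (method 1 × method 3): 0.30, 0.24; mean = 0.54/2 = 0.27.

0.27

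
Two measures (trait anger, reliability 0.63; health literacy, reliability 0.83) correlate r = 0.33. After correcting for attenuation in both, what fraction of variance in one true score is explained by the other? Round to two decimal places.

Disattenuated r = 0.33 / √(0.63 × 0.83) = 0.33 / 0.7231 = 0.4564.
Shared true-score variance = 0.4564² = 0.2083 ≈ 0.21.

0.21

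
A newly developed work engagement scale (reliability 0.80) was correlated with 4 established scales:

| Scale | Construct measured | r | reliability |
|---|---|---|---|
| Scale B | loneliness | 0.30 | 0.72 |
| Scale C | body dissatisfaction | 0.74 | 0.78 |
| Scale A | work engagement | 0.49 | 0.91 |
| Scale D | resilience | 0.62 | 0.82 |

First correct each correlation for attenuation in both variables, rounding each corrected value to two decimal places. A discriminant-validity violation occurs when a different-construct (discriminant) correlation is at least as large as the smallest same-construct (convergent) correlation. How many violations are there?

2

Disattenuated r (r / √(r_scale · r_new)):
  Scale B (disc): 0.30 / √(0.72·0.80) = 0.40
  Scale C (disc): 0.74 / √(0.78·0.80) = 0.94
  Scale A (conv): 0.49 / √(0.91·0.80) = 0.57
  Scale D (disc): 0.62 / √(0.82·0.80) = 0.77
Smallest convergent = 0.57. Discriminant values: 0.40, 0.94, 0.77; count ≥ 0.57 → 2.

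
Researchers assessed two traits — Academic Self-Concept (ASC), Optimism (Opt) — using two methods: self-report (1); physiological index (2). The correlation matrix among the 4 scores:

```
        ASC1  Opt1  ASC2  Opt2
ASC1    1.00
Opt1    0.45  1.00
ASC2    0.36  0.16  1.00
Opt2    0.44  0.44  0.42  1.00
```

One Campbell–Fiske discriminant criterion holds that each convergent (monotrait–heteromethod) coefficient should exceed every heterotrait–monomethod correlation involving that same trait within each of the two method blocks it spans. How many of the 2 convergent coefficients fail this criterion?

Each convergent coefficient versus the relevant comparison correlations:
ASC (methods 1·2): 0.36 vs {0.45, 0.42} → fail.
Opt (methods 1·2): 0.44 vs {0.45, 0.42} → fail.
2 of 2 fail.

2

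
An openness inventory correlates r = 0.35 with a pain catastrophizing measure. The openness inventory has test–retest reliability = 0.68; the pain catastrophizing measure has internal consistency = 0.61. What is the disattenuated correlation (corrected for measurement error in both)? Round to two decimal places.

0.54

r_true = r_obs / √(r_xx · r_yy) = 0.35 / √(0.68 × 0.61) = 0.35 / √0.4148 = 0.35 / 0.6440 ≈ 0.54.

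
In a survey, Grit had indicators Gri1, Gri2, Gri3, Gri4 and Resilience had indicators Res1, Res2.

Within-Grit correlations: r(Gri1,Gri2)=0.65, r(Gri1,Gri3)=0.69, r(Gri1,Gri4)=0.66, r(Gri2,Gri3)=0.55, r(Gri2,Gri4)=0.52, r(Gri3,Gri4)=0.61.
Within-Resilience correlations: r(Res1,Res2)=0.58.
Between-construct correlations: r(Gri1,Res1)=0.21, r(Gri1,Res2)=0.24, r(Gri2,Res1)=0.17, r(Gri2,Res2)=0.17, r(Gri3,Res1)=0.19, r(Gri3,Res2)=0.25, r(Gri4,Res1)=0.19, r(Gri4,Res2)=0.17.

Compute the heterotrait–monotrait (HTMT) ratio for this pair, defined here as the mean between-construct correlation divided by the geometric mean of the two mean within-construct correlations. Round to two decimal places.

0.33

Mean heterotrait r = 1.59/8 = 0.1988.
Mean within-Gri = 3.68/6 = 0.6133; mean within-Res = 0.58/1 = 0.5800.
Geometric mean = √(0.6133 × 0.5800) = 0.5964.
HTMT = 0.1988 / 0.5964 = 0.33.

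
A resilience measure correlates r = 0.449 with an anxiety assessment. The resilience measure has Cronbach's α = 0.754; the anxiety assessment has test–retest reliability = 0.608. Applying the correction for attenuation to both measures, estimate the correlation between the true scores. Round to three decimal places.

0.663

r_true = r_obs / √(r_xx · r_yy) = 0.449 / √(0.754 × 0.608) = 0.449 / √0.458432 = 0.449 / 0.6771 ≈ 0.663.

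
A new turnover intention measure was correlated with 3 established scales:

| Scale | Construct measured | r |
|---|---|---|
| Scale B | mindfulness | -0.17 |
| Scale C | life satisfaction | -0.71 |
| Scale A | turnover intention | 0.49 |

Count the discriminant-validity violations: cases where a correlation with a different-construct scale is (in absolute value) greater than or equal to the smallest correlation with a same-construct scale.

Convergent (same construct = turnover intention): Scale A.
Smallest convergent = 0.49. Discriminant |r|: 0.17, 0.71; count ≥ 0.49 → 1.

1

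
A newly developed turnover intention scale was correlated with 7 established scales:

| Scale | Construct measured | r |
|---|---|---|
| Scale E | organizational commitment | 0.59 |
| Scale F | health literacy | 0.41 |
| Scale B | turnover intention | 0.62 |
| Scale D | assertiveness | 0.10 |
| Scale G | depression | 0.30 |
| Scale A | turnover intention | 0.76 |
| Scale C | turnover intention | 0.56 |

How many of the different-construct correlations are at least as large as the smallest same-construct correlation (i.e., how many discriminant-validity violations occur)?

1

Convergent (same construct = turnover intention): Scale B, Scale A, Scale C.
Smallest convergent = 0.56. Discriminant values: 0.59, 0.41, 0.10, 0.30; count ≥ 0.56 → 1.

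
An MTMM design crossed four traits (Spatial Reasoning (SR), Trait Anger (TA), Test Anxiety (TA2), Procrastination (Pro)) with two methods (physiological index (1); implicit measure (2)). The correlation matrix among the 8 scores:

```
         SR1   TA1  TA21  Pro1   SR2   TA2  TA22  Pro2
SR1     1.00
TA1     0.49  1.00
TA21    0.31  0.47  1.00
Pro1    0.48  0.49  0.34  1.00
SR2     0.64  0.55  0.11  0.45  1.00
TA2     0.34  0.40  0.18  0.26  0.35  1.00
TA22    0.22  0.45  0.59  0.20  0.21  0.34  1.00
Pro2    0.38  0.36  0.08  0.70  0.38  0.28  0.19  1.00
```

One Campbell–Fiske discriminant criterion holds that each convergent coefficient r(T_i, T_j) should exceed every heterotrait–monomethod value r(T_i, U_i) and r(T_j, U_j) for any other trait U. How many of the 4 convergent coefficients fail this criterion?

1

Convergent coefficients and their comparison sets:
SR (methods 1·2): 0.64 vs {0.49, 0.35, 0.31, 0.21, 0.48, 0.38} → pass.
TA (methods 1·2): 0.40 vs {0.49, 0.35, 0.47, 0.34, 0.49, 0.28} → fail.
TA2 (methods 1·2): 0.59 vs {0.31, 0.21, 0.47, 0.34, 0.34, 0.19} → pass.
Pro (methods 1·2): 0.70 vs {0.48, 0.38, 0.49, 0.28, 0.34, 0.19} → pass.
1 of 4 fail.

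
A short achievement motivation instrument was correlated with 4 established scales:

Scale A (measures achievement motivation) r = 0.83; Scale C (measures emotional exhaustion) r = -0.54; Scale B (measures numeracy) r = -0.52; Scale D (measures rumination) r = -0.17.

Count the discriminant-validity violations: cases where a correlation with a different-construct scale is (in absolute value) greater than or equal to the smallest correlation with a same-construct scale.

Convergent (same construct = achievement motivation): Scale A.
Smallest convergent = 0.83. Discriminant |r|: 0.54, 0.52, 0.17; count ≥ 0.83 → 0.

0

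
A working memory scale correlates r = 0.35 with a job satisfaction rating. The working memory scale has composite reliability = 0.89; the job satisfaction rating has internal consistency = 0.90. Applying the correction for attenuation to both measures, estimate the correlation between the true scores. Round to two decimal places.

0.39

r_true = r_obs / √(r_xx · r_yy) = 0.35 / √(0.89 × 0.90) = 0.35 / √0.8010 = 0.35 / 0.8950 ≈ 0.39.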